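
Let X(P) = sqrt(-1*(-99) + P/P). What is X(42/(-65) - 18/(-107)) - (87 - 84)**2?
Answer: 1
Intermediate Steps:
X(P) = 10 (X(P) = sqrt(99 + 1) = sqrt(100) = 10)
X(42/(-65) - 18/(-107)) - (87 - 84)**2 = 10 - (87 - 84)**2 = 10 - 1*3**2 = 10 - 1*9 = 10 - 9 = 1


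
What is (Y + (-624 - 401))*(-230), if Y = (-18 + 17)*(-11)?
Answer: 233220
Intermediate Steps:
Y = 11 (Y = -1*(-11) = 11)
(Y + (-624 - 401))*(-230) = (11 + (-624 - 401))*(-230) = (11 - 1025)*(-230) = -1014*(-230) = 233220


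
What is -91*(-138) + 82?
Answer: 12640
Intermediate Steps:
-91*(-138) + 82 = 12558 + 82 = 12640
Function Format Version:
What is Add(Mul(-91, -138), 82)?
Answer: 12640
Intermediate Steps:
Add(Mul(-91, -138), 82) = Add(12558, 82) = 12640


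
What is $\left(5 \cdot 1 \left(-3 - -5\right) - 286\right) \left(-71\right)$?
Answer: $19596$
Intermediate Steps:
$\left(5 \cdot 1 \left(-3 - -5\right) - 286\right) \left(-71\right) = \left(5 \left(-3 + 5\right) - 286\right) \left(-71\right) = \left(5 \cdot 2 - 286\right) \left(-71\right) = \left(10 - 286\right) \left(-71\right) = \left(-276\right) \left(-71\right) = 19596$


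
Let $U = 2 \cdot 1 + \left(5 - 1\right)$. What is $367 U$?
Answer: $2202$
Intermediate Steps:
$U = 6$ ($U = 2 + \left(5 - 1\right) = 2 + 4 = 6$)
$367 U = 367 \cdot 6 = 2202$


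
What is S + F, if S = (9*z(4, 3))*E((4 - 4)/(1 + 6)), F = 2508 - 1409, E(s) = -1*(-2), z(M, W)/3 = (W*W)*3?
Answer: 2557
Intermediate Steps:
z(M, W) = 9*W**2 (z(M, W) = 3*((W*W)*3) = 3*(W**2*3) = 3*(3*W**2) = 9*W**2)
E(s) = 2
F = 1099
S = 1458 (S = (9*(9*3**2))*2 = (9*(9*9))*2 = (9*81)*2 = 729*2 = 1458)
S + F = 1458 + 1099 = 2557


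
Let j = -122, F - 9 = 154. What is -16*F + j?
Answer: -2730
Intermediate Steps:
F = 163 (F = 9 + 154 = 163)
-16*F + j = -16*163 - 122 = -2608 - 122 = -2730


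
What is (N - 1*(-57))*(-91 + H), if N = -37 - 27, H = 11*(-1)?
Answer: 714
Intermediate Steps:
H = -11
N = -64
(N - 1*(-57))*(-91 + H) = (-64 - 1*(-57))*(-91 - 11) = (-64 + 57)*(-102) = -7*(-102) = 714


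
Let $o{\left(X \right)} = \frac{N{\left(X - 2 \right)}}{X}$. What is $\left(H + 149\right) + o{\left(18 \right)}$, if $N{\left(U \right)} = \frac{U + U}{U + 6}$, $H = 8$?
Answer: $\frac{15551}{99} \approx 157.08$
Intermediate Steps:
$N{\left(U \right)} = \frac{2 U}{6 + U}$
$o{\left(X \right)} = \frac{2 \left(-2 + X\right)}{X \left(4 + X\right)}$ ($o{\left(X \right)} = \frac{2 \left(X - 2\right) \frac{1}{6 + \left(X - 2\right)}}{X} = \frac{2 \left(-2 + X\right) \frac{1}{6 + \left(-2 + X\right)}}{X} = \frac{2 \left(-2 + X\right) \frac{1}{4 + X}}{X} = \frac{2 \frac{1}{4 + X} \left(-2 + X\right)}{X} = \frac{2 \left(-2 + X\right)}{X \left(4 + X\right)}$)
$\left(H + 149\right) + o{\left(18 \right)} = \left(8 + 149\right) + \frac{2 \left(-2 + 18\right)}{18 \left(4 + 18\right)} = 157 + 2 \cdot \frac{1}{18} \cdot \frac{1}{22} \cdot 16 = 157 + \frac{8}{99} = \frac{15551}{99}$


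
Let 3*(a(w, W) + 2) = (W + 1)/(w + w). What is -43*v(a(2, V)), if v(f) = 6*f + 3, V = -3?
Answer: 430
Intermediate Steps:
a(w, W) = -2 + (1 + W)/(6*w) (a(w, W) = -2 + ((W + 1)/(w + w))/3 = -2 + ((1 + W)/((2*w)))/3 = -2 + ((1 + W)*(1/(2*w)))/3 = -2 + ((1 + W)/(2*w))/3 = -2 + (1 + W)/(6*w))
v(f) = 3 + 6*f
-43*v(a(2, V)) = -43*(3 + 6*((1/6)*(1 - 3 - 12*2)/2)) = -43*(3 + 6*((1/6)*(1/2)*(1 - 3 - 24))) = -43*(3 + 6*((1/6)*(1/2)*(-26))) = -43*(3 + 6*(-13/6)) = -43*(3 - 13) = -43*(-10) = 430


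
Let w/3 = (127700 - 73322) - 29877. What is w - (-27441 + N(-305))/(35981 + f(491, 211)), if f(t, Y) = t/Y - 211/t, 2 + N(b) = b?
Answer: 274012072676471/3727864141 ≈ 73504.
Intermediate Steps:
N(b) = -2 + b
f(t, Y) = -211/t + t/Y
w = 73503 (w = 3*((127700 - 73322) - 29877) = 3*(54378 - 29877) = 3*24501 = 73503)
w - (-27441 + N(-305))/(35981 + f(491, 211)) = 73503 - (-27441 + (-2 - 305))/(35981 + (-211/491 + 491/211)) = 73503 - (-27441 - 307)/(35981 + (-211*1/491 + 491*(1/211))) = 73503 - (-27748)/(35981 + (-211/491 + 491/211)) = 73503 - (-27748)/(35981 + 196560/103601) = 73503 - (-27748)/3727864141/103601 = 73503 - (-27748)*103601/3727864141 = 73503 - 1*(-2874720548/3727864141) = 73503 + 2874720548/3727864141 = 274012072676471/3727864141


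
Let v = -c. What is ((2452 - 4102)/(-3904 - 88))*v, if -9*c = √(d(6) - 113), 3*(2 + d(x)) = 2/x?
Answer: 275*I*√1034/17964 ≈ 0.49225*I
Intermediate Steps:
d(x) = -2 + 2/(3*x) (d(x) = -2 + (2/x)/3 = -2 + 2/(3*x))
c = -I*√1034/27 (c = -√((-2 + (⅔)/6) - 113)/9 = -√((-2 + (⅔)*(⅙)) - 113)/9 = -√((-2 + ⅑) - 113)/9 = -√(-17/9 - 113)/9 = -I*√1034/27 ≈ -1.191*I)
v = I*√1034/27 (v = -(-1)*I*√1034/27 = I*√1034/27 ≈ 1.191*I)
((2452 - 4102)/(-3904 - 88))*v = ((2452 - 4102)/(-3904 - 88))*(I*√1034/27) = (-1650/(-3992))*(I*√1034/27) = (-1650*(-1/3992))*(I*√1034/27) = 825*(I*√1034/27)/1996 = 275*I*√1034/17964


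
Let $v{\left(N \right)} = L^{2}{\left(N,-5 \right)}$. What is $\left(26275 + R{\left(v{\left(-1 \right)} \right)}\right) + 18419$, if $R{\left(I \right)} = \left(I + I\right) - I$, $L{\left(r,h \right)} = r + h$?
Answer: $44730$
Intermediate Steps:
$L{\left(r,h \right)} = h + r$
$v{\left(N \right)} = \left(-5 + N\right)^{2}$
$R{\left(I \right)} = I$ ($R{\left(I \right)} = 2 I - I = I$)
$\left(26275 + R{\left(v{\left(-1 \right)} \right)}\right) + 18419 = \left(26275 + \left(-5 - 1\right)^{2}\right) + 18419 = \left(26275 + \left(-6\right)^{2}\right) + 18419 = \left(26275 + 36\right) + 18419 = 26311 + 18419 = 44730$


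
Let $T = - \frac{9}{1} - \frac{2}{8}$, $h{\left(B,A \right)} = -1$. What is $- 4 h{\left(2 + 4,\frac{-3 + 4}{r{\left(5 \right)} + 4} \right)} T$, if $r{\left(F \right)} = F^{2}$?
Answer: $-37$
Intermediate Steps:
$T = - \frac{37}{4}$ ($T = \left(-9\right) 1 - \frac{1}{4} = -9 - \frac{1}{4} = - \frac{37}{4} \approx -9.25$)
$- 4 h{\left(2 + 4,\frac{-3 + 4}{r{\left(5 \right)} + 4} \right)} T = \left(-4\right) \left(-1\right) \left(- \frac{37}{4}\right) = 4 \left(- \frac{37}{4}\right) = -37$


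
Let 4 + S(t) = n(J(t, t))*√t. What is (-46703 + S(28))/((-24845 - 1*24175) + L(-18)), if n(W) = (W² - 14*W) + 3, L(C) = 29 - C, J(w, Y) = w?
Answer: 46707/48973 - 790*√7/48973 ≈ 0.91105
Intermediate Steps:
n(W) = 3 + W² - 14*W
S(t) = -4 + √t*(3 + t² - 14*t) (S(t) = -4 + (3 + t² - 14*t)*√t = -4 + √t*(3 + t² - 14*t))
(-46703 + S(28))/((-24845 - 1*24175) + L(-18)) = (-46703 + (-4 + √28*(3 + 28² - 14*28)))/((-24845 - 1*24175) + (29 - 1*(-18))) = (-46703 + (-4 + (2*√7)*(3 + 784 - 392)))/((-24845 - 24175) + (29 + 18)) = (-46703 + (-4 + (2*√7)*395))/(-49020 + 47) = (-46703 + (-4 + 790*√7))/(-48973) = (-46707 + 790*√7)*(-1/48973) = 46707/48973 - 790*√7/48973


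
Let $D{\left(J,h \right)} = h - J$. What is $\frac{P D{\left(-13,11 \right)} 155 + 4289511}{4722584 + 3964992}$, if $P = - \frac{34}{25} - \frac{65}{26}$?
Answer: $\frac{21375759}{43437880} \approx 0.4921$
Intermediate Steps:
$P = - \frac{193}{50}$ ($P = \left(-34\right) \frac{1}{25} - \frac{5}{2} = - \frac{34}{25} - \frac{5}{2} = - \frac{193}{50} \approx -3.86$)
$\frac{P D{\left(-13,11 \right)} 155 + 4289511}{4722584 + 3964992} = \frac{- \frac{193 \left(11 - -13\right)}{50} \cdot 155 + 4289511}{4722584 + 3964992} = \frac{- \frac{193 \left(11 + 13\right)}{50} \cdot 155 + 4289511}{8687576} = \left(\left(- \frac{193}{50}\right) 24 \cdot 155 + 4289511\right) \frac{1}{8687576} = \left(\left(- \frac{2316}{25}\right) 155 + 4289511\right) \frac{1}{8687576} = \left(- \frac{71796}{5} + 4289511\right) \frac{1}{8687576} = \frac{21375759}{5} \cdot \frac{1}{8687576} = \frac{21375759}{43437880}$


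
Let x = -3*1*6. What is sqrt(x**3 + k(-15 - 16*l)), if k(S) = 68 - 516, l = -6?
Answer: 2*I*sqrt(1570) ≈ 79.246*I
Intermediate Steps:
x = -18 (x = -3*6 = -18)
k(S) = -448
sqrt(x**3 + k(-15 - 16*l)) = sqrt((-18)**3 - 448) = sqrt(-5832 - 448) = sqrt(-6280) = 2*I*sqrt(1570)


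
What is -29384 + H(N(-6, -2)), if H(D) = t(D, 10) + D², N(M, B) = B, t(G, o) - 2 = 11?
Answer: -29367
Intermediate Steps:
t(G, o) = 13 (t(G, o) = 2 + 11 = 13)
H(D) = 13 + D²
-29384 + H(N(-6, -2)) = -29384 + (13 + (-2)²) = -29384 + (13 + 4) = -29384 + 17 = -29367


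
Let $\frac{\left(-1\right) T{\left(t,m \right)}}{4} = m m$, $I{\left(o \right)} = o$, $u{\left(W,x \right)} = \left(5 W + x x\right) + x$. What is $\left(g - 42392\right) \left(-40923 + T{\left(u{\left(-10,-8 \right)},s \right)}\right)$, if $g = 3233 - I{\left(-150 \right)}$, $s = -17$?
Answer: $1641459711$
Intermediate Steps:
$u{\left(W,x \right)} = x + x^{2} + 5 W$ ($u{\left(W,x \right)} = \left(5 W + x^{2}\right) + x = \left(x^{2} + 5 W\right) + x = x + x^{2} + 5 W$)
$T{\left(t,m \right)} = - 4 m^{2}$ ($T{\left(t,m \right)} = - 4 m m = - 4 m^{2}$)
$g = 3383$ ($g = 3233 - -150 = 3233 + 150 = 3383$)
$\left(g - 42392\right) \left(-40923 + T{\left(u{\left(-10,-8 \right)},s \right)}\right) = \left(3383 - 42392\right) \left(-40923 - 4 \left(-17\right)^{2}\right) = - 39009 \left(-40923 - 1156\right) = \left(-39009\right) \left(-42079\right) = 1641459711$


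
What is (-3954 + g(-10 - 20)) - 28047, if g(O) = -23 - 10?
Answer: -32034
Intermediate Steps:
g(O) = -33
(-3954 + g(-10 - 20)) - 28047 = (-3954 - 33) - 28047 = -3987 - 28047 = -32034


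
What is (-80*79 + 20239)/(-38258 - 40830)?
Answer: -13919/79088 ≈ -0.17599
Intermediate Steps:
(-80*79 + 20239)/(-38258 - 40830) = (-6320 + 20239)/(-79088) = 13919*(-1/79088) = -13919/79088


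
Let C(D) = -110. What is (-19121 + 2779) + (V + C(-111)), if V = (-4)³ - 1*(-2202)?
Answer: -14314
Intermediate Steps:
V = 2138 (V = -64 + 2202 = 2138)
(-19121 + 2779) + (V + C(-111)) = (-19121 + 2779) + (2138 - 110) = -16342 + 2028 = -14314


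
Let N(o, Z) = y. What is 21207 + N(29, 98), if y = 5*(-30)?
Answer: 21057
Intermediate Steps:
y = -150
N(o, Z) = -150
21207 + N(29, 98) = 21207 - 150 = 21057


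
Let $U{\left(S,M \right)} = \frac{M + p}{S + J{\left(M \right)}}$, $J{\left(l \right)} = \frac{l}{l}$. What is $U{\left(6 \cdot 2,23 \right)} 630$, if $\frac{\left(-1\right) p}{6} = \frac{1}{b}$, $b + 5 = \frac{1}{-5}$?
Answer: $\frac{197820}{169} \approx 1170.5$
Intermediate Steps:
$b = - \frac{26}{5}$ ($b = -5 + \frac{1}{-5} = -5 - \frac{1}{5} = - \frac{26}{5} \approx -5.2$)
$J{\left(l \right)} = 1$
$p = \frac{15}{13}$ ($p = - \frac{6}{- \frac{26}{5}} = \left(-6\right) \left(- \frac{5}{26}\right) = \frac{15}{13} \approx 1.1538$)
$U{\left(S,M \right)} = \frac{\frac{15}{13} + M}{1 + S}$ ($U{\left(S,M \right)} = \frac{M + \frac{15}{13}}{S + 1} = \frac{\frac{15}{13} + M}{1 + S}$)
$U{\left(6 \cdot 2,23 \right)} 630 = \frac{\frac{15}{13} + 23}{1 + 6 \cdot 2} \cdot 630 = \frac{1}{1 + 12} \cdot \frac{314}{13} \cdot 630 = \frac{1}{13} \cdot \frac{314}{13} \cdot 630 = \frac{314}{169} \cdot 630 = \frac{197820}{169}$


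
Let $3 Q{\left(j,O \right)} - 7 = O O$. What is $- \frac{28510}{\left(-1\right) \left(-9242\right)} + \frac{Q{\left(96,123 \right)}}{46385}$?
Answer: $- \frac{1913711069}{643035255} \approx -2.9761$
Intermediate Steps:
$Q{\left(j,O \right)} = \frac{7}{3} + \frac{O^{2}}{3}$ ($Q{\left(j,O \right)} = \frac{7}{3} + \frac{O O}{3} = \frac{7}{3} + \frac{O^{2}}{3}$)
$- \frac{28510}{\left(-1\right) \left(-9242\right)} + \frac{Q{\left(96,123 \right)}}{46385} = - \frac{28510}{\left(-1\right) \left(-9242\right)} + \frac{\frac{7}{3} + \frac{123^{2}}{3}}{46385} = - \frac{28510}{9242} + \left(\frac{7}{3} + \frac{1}{3} \cdot 15129\right) \frac{1}{46385} = \left(-28510\right) \frac{1}{9242} + \left(\frac{7}{3} + 5043\right) \frac{1}{46385} = - \frac{14255}{4621} + \frac{15136}{3} \cdot \frac{1}{46385} = - \frac{14255}{4621} + \frac{15136}{139155} = - \frac{1913711069}{643035255}$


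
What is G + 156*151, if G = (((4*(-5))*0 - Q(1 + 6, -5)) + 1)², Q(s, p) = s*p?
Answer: 24852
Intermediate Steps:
Q(s, p) = p*s
G = 1296 (G = (((4*(-5))*0 - (-5)*(1 + 6)) + 1)² = ((-20*0 - (-5)*7) + 1)² = ((0 - 1*(-35)) + 1)² = ((0 + 35) + 1)² = (35 + 1)² = 36² = 1296)
G + 156*151 = 1296 + 156*151 = 1296 + 23556 = 24852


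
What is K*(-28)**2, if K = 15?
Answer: 11760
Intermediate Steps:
K*(-28)**2 = 15*(-28)**2 = 15*784 = 11760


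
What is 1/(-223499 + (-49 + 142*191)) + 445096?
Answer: 87428426895/196426 ≈ 4.4510e+5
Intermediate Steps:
1/(-223499 + (-49 + 142*191)) + 445096 = 1/(-223499 + (-49 + 27122)) + 445096 = 1/(-223499 + 27073) + 445096 = 1/(-196426) + 445096 = -1/196426 + 445096 = 87428426895/196426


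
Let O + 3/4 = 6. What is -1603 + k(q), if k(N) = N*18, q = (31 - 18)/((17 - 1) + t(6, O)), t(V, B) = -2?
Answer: -11104/7 ≈ -1586.3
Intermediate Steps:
O = 21/4 (O = -¾ + 6 = 21/4 ≈ 5.2500)
q = 13/14 (q = (31 - 18)/((17 - 1) - 2) = 13/(16 - 2) = 13/14 ≈ 0.92857)
k(N) = 18*N
-1603 + k(q) = -1603 + 18*(13/14) = -1603 + 117/7 = -11104/7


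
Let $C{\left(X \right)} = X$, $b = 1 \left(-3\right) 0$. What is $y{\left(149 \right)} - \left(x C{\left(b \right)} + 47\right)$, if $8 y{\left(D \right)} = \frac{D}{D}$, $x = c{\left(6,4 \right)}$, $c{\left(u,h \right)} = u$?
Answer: $- \frac{375}{8} \approx -46.875$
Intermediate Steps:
$b = 0$ ($b = \left(-3\right) 0 = 0$)
$x = 6$
$y{\left(D \right)} = \frac{1}{8}$ ($y{\left(D \right)} = \frac{D \frac{1}{D}}{8} = \frac{1}{8} \cdot 1 = \frac{1}{8}$)
$y{\left(149 \right)} - \left(x C{\left(b \right)} + 47\right) = \frac{1}{8} - \left(6 \cdot 0 + 47\right) = \frac{1}{8} - \left(0 + 47\right) = \frac{1}{8} - 47 = - \frac{375}{8}$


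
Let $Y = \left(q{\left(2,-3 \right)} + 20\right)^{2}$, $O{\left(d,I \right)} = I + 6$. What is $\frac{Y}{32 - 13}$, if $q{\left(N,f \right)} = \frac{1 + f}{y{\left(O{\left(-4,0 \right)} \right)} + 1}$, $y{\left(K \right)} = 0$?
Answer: $\frac{324}{19} \approx 17.053$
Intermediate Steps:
$O{\left(d,I \right)} = 6 + I$
$q{\left(N,f \right)} = 1 + f$ ($q{\left(N,f \right)} = \frac{1 + f}{0 + 1} = \frac{1 + f}{1} = \left(1 + f\right) 1 = 1 + f$)
$Y = 324$ ($Y = \left(\left(1 - 3\right) + 20\right)^{2} = \left(-2 + 20\right)^{2} = 18^{2} = 324$)
$\frac{Y}{32 - 13} = \frac{324}{32 - 13} = \frac{324}{19}$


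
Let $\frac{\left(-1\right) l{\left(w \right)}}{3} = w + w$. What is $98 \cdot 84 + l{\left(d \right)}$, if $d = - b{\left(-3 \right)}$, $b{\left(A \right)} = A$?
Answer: $8214$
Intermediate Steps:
$d = 3$ ($d = \left(-1\right) \left(-3\right) = 3$)
$l{\left(w \right)} = - 6 w$ ($l{\left(w \right)} = - 3 \left(w + w\right) = - 3 \cdot 2 w = - 6 w$)
$98 \cdot 84 + l{\left(d \right)} = 98 \cdot 84 - 18 = 8232 - 18 = 8214$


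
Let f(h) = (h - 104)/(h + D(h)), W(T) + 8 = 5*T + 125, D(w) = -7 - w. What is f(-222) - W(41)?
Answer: -1928/7 ≈ -275.43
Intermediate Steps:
W(T) = 117 + 5*T (W(T) = -8 + (5*T + 125) = -8 + (125 + 5*T) = 117 + 5*T)
f(h) = 104/7 - h/7 (f(h) = (h - 104)/(h + (-7 - h)) = (-104 + h)/(-7) = (-104 + h)*(-⅐) = 104/7 - h/7)
f(-222) - W(41) = (104/7 - ⅐*(-222)) - (117 + 5*41) = (104/7 + 222/7) - (117 + 205) = 326/7 - 1*322 = 326/7 - 322 = -1928/7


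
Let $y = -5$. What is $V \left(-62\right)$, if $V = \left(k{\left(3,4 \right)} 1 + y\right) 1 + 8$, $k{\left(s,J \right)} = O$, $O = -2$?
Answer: $-62$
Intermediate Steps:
$k{\left(s,J \right)} = -2$
$V = 1$ ($V = \left(\left(-2\right) 1 - 5\right) 1 + 8 = \left(-2 - 5\right) 1 + 8 = \left(-7\right) 1 + 8 = -7 + 8 = 1$)
$V \left(-62\right) = 1 \left(-62\right) = -62$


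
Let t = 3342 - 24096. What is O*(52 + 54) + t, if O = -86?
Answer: -29870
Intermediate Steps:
t = -20754
O*(52 + 54) + t = -86*(52 + 54) - 20754 = -86*106 - 20754 = -9116 - 20754 = -29870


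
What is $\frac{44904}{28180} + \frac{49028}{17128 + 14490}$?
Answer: $\frac{350172964}{111374405} \approx 3.1441$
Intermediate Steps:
$\frac{44904}{28180} + \frac{49028}{17128 + 14490} = 44904 \cdot \frac{1}{28180} + \frac{49028}{31618} = \frac{11226}{7045} + 49028 \cdot \frac{1}{31618} = \frac{11226}{7045} + \frac{24514}{15809} = \frac{350172964}{111374405}$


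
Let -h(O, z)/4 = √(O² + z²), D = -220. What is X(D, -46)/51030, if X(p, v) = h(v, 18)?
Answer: -4*√610/25515 ≈ -0.0038719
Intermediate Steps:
h(O, z) = -4*√(O² + z²)
X(p, v) = -4*√(324 + v²) (X(p, v) = -4*√(v² + 18²) = -4*√(v² + 324) = -4*√(324 + v²))
X(D, -46)/51030 = -4*√(324 + (-46)²)/51030 = -4*√(324 + 2116)*(1/51030) = -8*√610*(1/51030) = -4*√610/25515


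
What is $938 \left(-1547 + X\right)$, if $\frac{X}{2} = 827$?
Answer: $100366$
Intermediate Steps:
$X = 1654$ ($X = 2 \cdot 827 = 1654$)
$938 \left(-1547 + X\right) = 938 \left(-1547 + 1654\right) = 938 \cdot 107 = 100366$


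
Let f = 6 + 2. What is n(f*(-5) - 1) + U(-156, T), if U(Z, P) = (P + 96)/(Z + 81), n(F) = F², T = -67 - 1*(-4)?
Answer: 42014/25 ≈ 1680.6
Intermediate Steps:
T = -63 (T = -67 + 4 = -63)
f = 8
U(Z, P) = (96 + P)/(81 + Z)
n(f*(-5) - 1) + U(-156, T) = (8*(-5) - 1)² + (96 - 63)/(81 - 156) = (-40 - 1)² + 33/(-75) = (-41)² - 1/75*33 = 1681 - 11/25 = 42014/25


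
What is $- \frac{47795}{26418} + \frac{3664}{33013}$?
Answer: $- \frac{1481060783}{872137434} \approx -1.6982$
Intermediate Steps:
$- \frac{47795}{26418} + \frac{3664}{33013} = - \frac{1481060783}{872137434}$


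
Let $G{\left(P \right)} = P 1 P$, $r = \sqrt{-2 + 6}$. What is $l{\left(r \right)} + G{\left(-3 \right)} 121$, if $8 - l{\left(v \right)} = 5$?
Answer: $1092$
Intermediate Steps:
$r = 2$ ($r = \sqrt{4} = 2$)
$G{\left(P \right)} = P^{2}$ ($G{\left(P \right)} = P P = P^{2}$)
$l{\left(v \right)} = 3$ ($l{\left(v \right)} = 8 - 5 = 3$)
$l{\left(r \right)} + G{\left(-3 \right)} 121 = 3 + \left(-3\right)^{2} \cdot 121 = 3 + 9 \cdot 121 = 3 + 1089 = 1092$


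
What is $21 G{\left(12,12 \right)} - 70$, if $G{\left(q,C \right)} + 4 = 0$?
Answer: $-154$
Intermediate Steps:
$G{\left(q,C \right)} = -4$ ($G{\left(q,C \right)} = -4 + 0 = -4$)
$21 G{\left(12,12 \right)} - 70 = 21 \left(-4\right) - 70 = -84 - 70 = -154$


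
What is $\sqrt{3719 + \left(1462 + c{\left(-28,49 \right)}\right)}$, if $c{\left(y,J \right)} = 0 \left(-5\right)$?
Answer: $\sqrt{5181} \approx 71.979$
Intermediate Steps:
$c{\left(y,J \right)} = 0$
$\sqrt{3719 + \left(1462 + c{\left(-28,49 \right)}\right)} = \sqrt{3719 + \left(1462 + 0\right)} = \sqrt{3719 + 1462} = \sqrt{5181}$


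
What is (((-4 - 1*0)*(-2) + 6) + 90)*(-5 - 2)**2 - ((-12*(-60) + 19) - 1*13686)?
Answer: 18043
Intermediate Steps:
(((-4 - 1*0)*(-2) + 6) + 90)*(-5 - 2)**2 - ((-12*(-60) + 19) - 1*13686) = (((-4 + 0)*(-2) + 6) + 90)*(-7)**2 - ((720 + 19) - 13686) = ((-4*(-2) + 6) + 90)*49 - (739 - 13686) = ((8 + 6) + 90)*49 - 1*(-12947) = (14 + 90)*49 + 12947 = 104*49 + 12947 = 5096 + 12947 = 18043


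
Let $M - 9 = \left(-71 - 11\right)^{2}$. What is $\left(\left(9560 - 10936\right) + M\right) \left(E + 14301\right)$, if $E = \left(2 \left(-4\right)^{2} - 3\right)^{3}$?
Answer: $207262330$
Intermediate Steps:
$M = 6733$ ($M = 9 + \left(-71 - 11\right)^{2} = 9 + \left(-82\right)^{2} = 9 + 6724 = 6733$)
$E = 24389$ ($E = \left(2 \cdot 16 - 3\right)^{3} = \left(32 - 3\right)^{3} = 29^{3} = 24389$)
$\left(\left(9560 - 10936\right) + M\right) \left(E + 14301\right) = \left(\left(9560 - 10936\right) + 6733\right) \left(24389 + 14301\right) = \left(-1376 + 6733\right) 38690 = 5357 \cdot 38690 = 207262330$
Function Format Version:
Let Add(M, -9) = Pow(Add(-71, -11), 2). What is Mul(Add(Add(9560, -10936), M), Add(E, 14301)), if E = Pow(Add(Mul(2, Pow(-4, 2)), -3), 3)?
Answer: 207262330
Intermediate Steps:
M = 6733 (M = Add(9, Pow(Add(-71, -11), 2)) = Add(9, Pow(-82, 2)) = Add(9, 6724) = 6733)
E = 24389 (E = Pow(Add(Mul(2, 16), -3), 3) = Pow(Add(32, -3), 3) = Pow(29, 3) = 24389)
Mul(Add(Add(9560, -10936), M), Add(E, 14301)) = Mul(Add(Add(9560, -10936), 6733), Add(24389, 14301)) = Mul(Add(-1376, 6733), 38690) = Mul(5357, 38690) = 207262330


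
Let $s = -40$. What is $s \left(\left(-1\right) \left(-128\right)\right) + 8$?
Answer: $-5112$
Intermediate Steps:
$s \left(\left(-1\right) \left(-128\right)\right) + 8 = - 40 \left(\left(-1\right) \left(-128\right)\right) + 8 = \left(-40\right) 128 + 8 = -5120 + 8 = -5112$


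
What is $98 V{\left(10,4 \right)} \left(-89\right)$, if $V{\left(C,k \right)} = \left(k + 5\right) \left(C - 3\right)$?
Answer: $-549486$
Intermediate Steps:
$V{\left(C,k \right)} = \left(-3 + C\right) \left(5 + k\right)$ ($V{\left(C,k \right)} = \left(5 + k\right) \left(-3 + C\right) = \left(-3 + C\right) \left(5 + k\right)$)
$98 V{\left(10,4 \right)} \left(-89\right) = 98 \left(-15 - 12 + 5 \cdot 10 + 10 \cdot 4\right) \left(-89\right) = 98 \left(-15 - 12 + 50 + 40\right) \left(-89\right) = 98 \cdot 63 \left(-89\right) = 6174 \left(-89\right) = -549486$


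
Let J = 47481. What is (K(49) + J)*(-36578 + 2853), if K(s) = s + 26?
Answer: -1603826100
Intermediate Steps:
K(s) = 26 + s
(K(49) + J)*(-36578 + 2853) = ((26 + 49) + 47481)*(-36578 + 2853) = (75 + 47481)*(-33725) = 47556*(-33725) = -1603826100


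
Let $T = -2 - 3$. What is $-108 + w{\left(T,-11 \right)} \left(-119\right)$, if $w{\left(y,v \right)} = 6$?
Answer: $-822$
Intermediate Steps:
$T = -5$ ($T = -2 - 3 = -5$)
$-108 + w{\left(T,-11 \right)} \left(-119\right) = -108 + 6 \left(-119\right) = -108 - 714 = -822$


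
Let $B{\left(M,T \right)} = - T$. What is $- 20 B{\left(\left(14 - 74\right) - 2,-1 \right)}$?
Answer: $-20$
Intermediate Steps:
$- 20 B{\left(\left(14 - 74\right) - 2,-1 \right)} = - 20 \left(\left(-1\right) \left(-1\right)\right) = \left(-20\right) 1 = -20$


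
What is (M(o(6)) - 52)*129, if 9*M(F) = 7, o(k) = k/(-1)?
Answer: -19823/3 ≈ -6607.7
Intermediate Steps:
o(k) = -k (o(k) = k*(-1) = -k)
M(F) = 7/9 (M(F) = (1/9)*7 = 7/9)
(M(o(6)) - 52)*129 = (7/9 - 52)*129 = -461/9*129 = -19823/3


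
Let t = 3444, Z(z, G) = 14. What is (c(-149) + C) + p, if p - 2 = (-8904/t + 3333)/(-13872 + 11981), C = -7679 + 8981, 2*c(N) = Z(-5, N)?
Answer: 101506594/77531 ≈ 1309.2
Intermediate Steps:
c(N) = 7 (c(N) = (1/2)*14 = 7)
C = 1302
p = 18515/77531 (p = 2 + (-8904/3444 + 3333)/(-13872 + 11981) = 2 + (-8904*1/3444 + 3333)/(-1891) = 2 + (-106/41 + 3333)*(-1/1891) = 2 + (136547/41)*(-1/1891) = 2 - 136547/77531 = 18515/77531 ≈ 0.23881)
(c(-149) + C) + p = (7 + 1302) + 18515/77531 = 1309 + 18515/77531 = 101506594/77531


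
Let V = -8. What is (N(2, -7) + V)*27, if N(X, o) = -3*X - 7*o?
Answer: 945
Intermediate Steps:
N(X, o) = -7*o - 3*X
(N(2, -7) + V)*27 = ((-7*(-7) - 3*2) - 8)*27 = ((49 - 6) - 8)*27 = (43 - 8)*27 = 35*27 = 945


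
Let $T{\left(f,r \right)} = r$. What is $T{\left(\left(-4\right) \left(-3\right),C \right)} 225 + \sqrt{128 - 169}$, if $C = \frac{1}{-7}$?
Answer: $- \frac{225}{7} + i \sqrt{41} \approx -32.143 + 6.4031 i$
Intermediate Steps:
$C = - \frac{1}{7} \approx -0.14286$
$T{\left(\left(-4\right) \left(-3\right),C \right)} 225 + \sqrt{128 - 169} = \left(- \frac{1}{7}\right) 225 + \sqrt{128 - 169} = - \frac{225}{7} + \sqrt{-41} = - \frac{225}{7} + i \sqrt{41}$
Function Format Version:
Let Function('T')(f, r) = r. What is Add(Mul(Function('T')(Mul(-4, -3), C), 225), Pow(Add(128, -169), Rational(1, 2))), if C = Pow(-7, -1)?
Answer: Add(Rational(-225, 7), Mul(I, Pow(41, Rational(1, 2)))) ≈ Add(-32.143, Mul(6.4031, I))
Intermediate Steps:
C = Rational(-1, 7) ≈ -0.14286
Add(Mul(Function('T')(Mul(-4, -3), C), 225), Pow(Add(128, -169), Rational(1, 2))) = Add(Mul(Rational(-1, 7), 225), Pow(Add(128, -169), Rational(1, 2))) = Add(Rational(-225, 7), Pow(-41, Rational(1, 2))) = Add(Rational(-225, 7), Mul(I, Pow(41, Rational(1, 2))))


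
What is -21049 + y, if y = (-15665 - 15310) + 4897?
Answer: -47127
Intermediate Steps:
y = -26078 (y = -30975 + 4897 = -26078)
-21049 + y = -21049 - 26078 = -47127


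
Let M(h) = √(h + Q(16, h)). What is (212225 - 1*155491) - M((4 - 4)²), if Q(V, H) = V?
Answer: 56730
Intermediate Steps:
M(h) = √(16 + h) (M(h) = √(h + 16) = √(16 + h))
(212225 - 1*155491) - M((4 - 4)²) = (212225 - 1*155491) - √(16 + (4 - 4)²) = (212225 - 155491) - √(16 + 0²) = 56734 - √(16 + 0) = 56734 - √16 = 56734 - 1*4 = 56734 - 4 = 56730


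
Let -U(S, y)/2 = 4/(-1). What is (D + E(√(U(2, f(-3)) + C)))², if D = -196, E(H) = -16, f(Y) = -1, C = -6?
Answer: 44944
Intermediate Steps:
U(S, y) = 8 (U(S, y) = -8/(-1) = -8*(-1) = -2*(-4) = 8)
(D + E(√(U(2, f(-3)) + C)))² = (-196 - 16)² = (-212)² = 44944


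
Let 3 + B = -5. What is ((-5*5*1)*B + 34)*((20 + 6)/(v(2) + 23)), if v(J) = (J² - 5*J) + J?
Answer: 6084/19 ≈ 320.21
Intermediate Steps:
B = -8 (B = -3 - 5 = -8)
v(J) = J² - 4*J
((-5*5*1)*B + 34)*((20 + 6)/(v(2) + 23)) = ((-5*5*1)*(-8) + 34)*((20 + 6)/(2*(-4 + 2) + 23)) = (-25*1*(-8) + 34)*(26/(2*(-2) + 23)) = (-25*(-8) + 34)*(26/(-4 + 23)) = (200 + 34)*(26/19) = 234*(26*(1/19)) = 234*(26/19) = 6084/19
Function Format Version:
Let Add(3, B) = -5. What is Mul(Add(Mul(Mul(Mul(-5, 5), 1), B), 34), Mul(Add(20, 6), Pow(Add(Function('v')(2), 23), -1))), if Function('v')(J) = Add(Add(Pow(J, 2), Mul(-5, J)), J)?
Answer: Rational(6084, 19) ≈ 320.21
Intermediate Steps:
B = -8 (B = Add(-3, -5) = -8)
Function('v')(J) = Add(Pow(J, 2), Mul(-4, J))
Mul(Add(Mul(Mul(Mul(-5, 5), 1), B), 34), Mul(Add(20, 6), Pow(Add(Function('v')(2), 23), -1))) = Mul(Add(Mul(Mul(Mul(-5, 5), 1), -8), 34), Mul(Add(20, 6), Pow(Add(Mul(2, Add(-4, 2)), 23), -1))) = Mul(Add(Mul(Mul(-25, 1), -8), 34), Mul(26, Pow(Add(Mul(2, -2), 23), -1))) = Mul(Add(Mul(-25, -8), 34), Mul(26, Pow(Add(-4, 23), -1))) = Mul(Add(200, 34), Mul(26, Pow(19, -1))) = Mul(234, Mul(26, Rational(1, 19))) = Mul(234, Rational(26, 19)) = Rational(6084, 19)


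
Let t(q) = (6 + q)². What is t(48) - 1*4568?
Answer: -1652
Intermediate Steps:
t(48) - 1*4568 = (6 + 48)² - 1*4568 = 54² - 4568 = 2916 - 4568 = -1652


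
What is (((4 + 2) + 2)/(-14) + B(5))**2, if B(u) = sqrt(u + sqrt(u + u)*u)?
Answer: (-4 + 7*sqrt(5)*sqrt(1 + sqrt(10)))**2/49 ≈ 15.924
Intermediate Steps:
B(u) = sqrt(u + sqrt(2)*u**(3/2)) (B(u) = sqrt(u + sqrt(2*u)*u) = sqrt(u + (sqrt(2)*sqrt(u))*u) = sqrt(u + sqrt(2)*u**(3/2)))
(((4 + 2) + 2)/(-14) + B(5))**2 = (((4 + 2) + 2)/(-14) + sqrt(5 + sqrt(2)*5**(3/2)))**2 = ((6 + 2)*(-1/14) + sqrt(5 + sqrt(2)*(5*sqrt(5))))**2 = (8*(-1/14) + sqrt(5 + 5*sqrt(10)))**2 = (-4/7 + sqrt(5 + 5*sqrt(10)))**2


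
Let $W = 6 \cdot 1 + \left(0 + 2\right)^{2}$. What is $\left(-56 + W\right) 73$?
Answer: $-3358$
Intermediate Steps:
$W = 10$ ($W = 6 + 2^{2} = 6 + 4 = 10$)
$\left(-56 + W\right) 73 = \left(-56 + 10\right) 73 = \left(-46\right) 73 = -3358$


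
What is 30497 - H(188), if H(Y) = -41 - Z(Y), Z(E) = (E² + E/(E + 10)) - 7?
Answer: 6521719/99 ≈ 65876.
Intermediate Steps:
Z(E) = -7 + E² + E/(10 + E) (Z(E) = (E² + E/(10 + E)) - 7 = -7 + E² + E/(10 + E))
H(Y) = -41 - (-70 + Y³ - 6*Y + 10*Y²)/(10 + Y)
30497 - H(188) = 30497 - (-340 - 1*188³ - 35*188 - 10*188²)/(10 + 188) = 30497 - (-340 - 1*6644672 - 6580 - 10*35344)/198 = 30497 - (-340 - 6644672 - 6580 - 353440)/198 = 30497 - (-7005032)/198 = 30497 - 1*(-3502516/99) = 30497 + 3502516/99 = 6521719/99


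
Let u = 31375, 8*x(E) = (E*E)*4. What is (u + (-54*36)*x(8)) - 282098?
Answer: -312931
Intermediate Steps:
x(E) = E**2/2 (x(E) = ((E*E)*4)/8 = (E**2*4)/8 = (4*E**2)/8 = E**2/2)
(u + (-54*36)*x(8)) - 282098 = (31375 + (-54*36)*((1/2)*8**2)) - 282098 = (31375 - 972*64) - 282098 = (31375 - 1944*32) - 282098 = (31375 - 62208) - 282098 = -30833 - 282098 = -312931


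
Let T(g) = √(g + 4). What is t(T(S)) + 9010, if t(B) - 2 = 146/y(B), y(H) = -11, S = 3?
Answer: 98986/11 ≈ 8998.7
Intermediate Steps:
T(g) = √(4 + g)
t(B) = -124/11 (t(B) = 2 + 146/(-11) = 2 + 146*(-1/11) = 2 - 146/11 = -124/11)
t(T(S)) + 9010 = -124/11 + 9010 = 98986/11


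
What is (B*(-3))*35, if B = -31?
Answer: 3255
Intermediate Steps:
(B*(-3))*35 = -31*(-3)*35 = 93*35 = 3255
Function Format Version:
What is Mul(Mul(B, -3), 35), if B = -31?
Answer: 3255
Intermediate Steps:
Mul(Mul(B, -3), 35) = Mul(Mul(-31, -3), 35) = Mul(93, 35) = 3255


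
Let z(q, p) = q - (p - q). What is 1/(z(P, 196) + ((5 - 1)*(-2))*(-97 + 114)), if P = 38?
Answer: -1/256 ≈ -0.0039063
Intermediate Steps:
z(q, p) = -p + 2*q (z(q, p) = q + (q - p) = -p + 2*q)
1/(z(P, 196) + ((5 - 1)*(-2))*(-97 + 114)) = 1/((-1*196 + 2*38) + ((5 - 1)*(-2))*(-97 + 114)) = 1/((-196 + 76) + (4*(-2))*17) = 1/(-120 - 8*17) = 1/(-120 - 136) = 1/(-256) = -1/256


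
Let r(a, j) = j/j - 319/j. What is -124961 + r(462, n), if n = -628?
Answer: -78474561/628 ≈ -1.2496e+5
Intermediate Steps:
r(a, j) = 1 - 319/j
-124961 + r(462, n) = -124961 + (-319 - 628)/(-628) = -124961 - 1/628*(-947) = -124961 + 947/628 = -78474561/628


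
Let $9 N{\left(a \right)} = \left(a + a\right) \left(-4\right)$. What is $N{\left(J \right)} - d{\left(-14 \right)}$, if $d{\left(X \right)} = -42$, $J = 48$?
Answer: $- \frac{2}{3} \approx -0.66667$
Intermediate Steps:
$N{\left(a \right)} = - \frac{8 a}{9}$ ($N{\left(a \right)} = \frac{\left(a + a\right) \left(-4\right)}{9} = \frac{2 a \left(-4\right)}{9} = \frac{\left(-8\right) a}{9} = - \frac{8 a}{9}$)
$N{\left(J \right)} - d{\left(-14 \right)} = \left(- \frac{8}{9}\right) 48 - -42 = - \frac{128}{3} + 42 = - \frac{2}{3}$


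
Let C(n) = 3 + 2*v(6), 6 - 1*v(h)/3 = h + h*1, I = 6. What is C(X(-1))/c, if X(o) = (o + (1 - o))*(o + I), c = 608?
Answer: -33/608 ≈ -0.054276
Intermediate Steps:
X(o) = 6 + o (X(o) = (o + (1 - o))*(o + 6) = 1*(6 + o) = 6 + o)
v(h) = 18 - 6*h (v(h) = 18 - 3*(h + h*1) = 18 - 3*(h + h) = 18 - 6*h)
C(n) = -33 (C(n) = 3 + 2*(18 - 6*6) = 3 + 2*(18 - 36) = 3 + 2*(-18) = 3 - 36 = -33)
C(X(-1))/c = -33/608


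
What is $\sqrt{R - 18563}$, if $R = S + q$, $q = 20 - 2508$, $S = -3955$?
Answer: $i \sqrt{25006} \approx 158.13 i$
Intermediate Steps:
$q = -2488$ ($q = 20 - 2508 = -2488$)
$R = -6443$ ($R = -3955 - 2488 = -6443$)
$\sqrt{R - 18563} = \sqrt{-6443 - 18563} = \sqrt{-25006} = i \sqrt{25006}$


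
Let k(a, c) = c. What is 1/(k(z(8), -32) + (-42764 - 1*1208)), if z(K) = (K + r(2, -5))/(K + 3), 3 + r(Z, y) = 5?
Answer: -1/44004 ≈ -2.2725e-5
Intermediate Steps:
r(Z, y) = 2 (r(Z, y) = -3 + 5 = 2)
z(K) = (2 + K)/(3 + K) (z(K) = (K + 2)/(K + 3) = (2 + K)/(3 + K))
1/(k(z(8), -32) + (-42764 - 1*1208)) = 1/(-32 + (-42764 - 1*1208)) = 1/(-32 + (-42764 - 1208)) = 1/(-32 - 43972) = 1/(-44004) = -1/44004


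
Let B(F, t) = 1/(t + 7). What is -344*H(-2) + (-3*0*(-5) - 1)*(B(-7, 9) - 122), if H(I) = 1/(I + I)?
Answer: 3327/16 ≈ 207.94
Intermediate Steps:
H(I) = 1/(2*I)
B(F, t) = 1/(7 + t)
-344*H(-2) + (-3*0*(-5) - 1)*(B(-7, 9) - 122) = -172/(-2) + (-3*0*(-5) - 1)*(1/(7 + 9) - 122) = -172*(-1)/2 + (0*(-5) - 1)*(1/16 - 122) = -344*(-1/4) + (0 - 1)*(1/16 - 122) = 86 - 1*(-1951/16) = 86 + 1951/16 = 3327/16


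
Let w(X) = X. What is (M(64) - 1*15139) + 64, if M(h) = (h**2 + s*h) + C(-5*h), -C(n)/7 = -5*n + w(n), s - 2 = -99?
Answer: -26147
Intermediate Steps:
s = -97 (s = 2 - 99 = -97)
C(n) = 28*n (C(n) = -7*(-5*n + n) = -(-28)*n = 28*n)
M(h) = h**2 - 237*h (M(h) = (h**2 - 97*h) + 28*(-5*h) = (h**2 - 97*h) - 140*h = h**2 - 237*h)
(M(64) - 1*15139) + 64 = (64*(-237 + 64) - 1*15139) + 64 = (64*(-173) - 15139) + 64 = (-11072 - 15139) + 64 = -26211 + 64 = -26147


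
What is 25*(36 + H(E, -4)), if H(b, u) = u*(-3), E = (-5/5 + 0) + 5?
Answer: 1200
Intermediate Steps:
E = 4 (E = (-5*1/5 + 0) + 5 = (-1 + 0) + 5 = -1 + 5 = 4)
H(b, u) = -3*u
25*(36 + H(E, -4)) = 25*(36 - 3*(-4)) = 25*(36 + 12) = 25*48 = 1200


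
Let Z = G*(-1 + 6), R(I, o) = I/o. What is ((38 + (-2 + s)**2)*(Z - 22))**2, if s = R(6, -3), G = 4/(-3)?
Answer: 2396304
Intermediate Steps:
G = -4/3 (G = 4*(-1/3) = -4/3 ≈ -1.3333)
s = -2 (s = 6/(-3) = 6*(-1/3) = -2)
Z = -20/3 (Z = -4*(-1 + 6)/3 = -4/3*5 = -20/3 ≈ -6.6667)
((38 + (-2 + s)**2)*(Z - 22))**2 = ((38 + (-2 - 2)**2)*(-20/3 - 22))**2 = ((38 + (-4)**2)*(-86/3))**2 = ((38 + 16)*(-86/3))**2 = (54*(-86/3))**2 = (-1548)**2 = 2396304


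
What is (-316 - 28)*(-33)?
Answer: 11352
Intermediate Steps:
(-316 - 28)*(-33) = -344*(-33) = 11352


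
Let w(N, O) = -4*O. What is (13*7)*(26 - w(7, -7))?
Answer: -182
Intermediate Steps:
(13*7)*(26 - w(7, -7)) = (13*7)*(26 - (-4)*(-7)) = 91*(26 - 1*28) = 91*(26 - 28) = 91*(-2) = -182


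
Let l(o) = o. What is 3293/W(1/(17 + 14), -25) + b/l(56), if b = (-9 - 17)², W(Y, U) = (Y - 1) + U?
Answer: -184731/1610 ≈ -114.74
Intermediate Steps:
W(Y, U) = -1 + U + Y (W(Y, U) = (-1 + Y) + U = -1 + U + Y)
b = 676 (b = (-26)² = 676)
3293/W(1/(17 + 14), -25) + b/l(56) = 3293/(-1 - 25 + 1/(17 + 14)) + 676/56 = 3293/(-1 - 25 + 1/31) + 676*(1/56) = 3293/(-1 - 25 + 1/31) + 169/14 = 3293/(-805/31) + 169/14 = 3293*(-31/805) + 169/14 = -102083/805 + 169/14 = -184731/1610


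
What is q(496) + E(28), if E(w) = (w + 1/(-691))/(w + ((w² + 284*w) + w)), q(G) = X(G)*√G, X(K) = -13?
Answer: 19347/6075272 - 52*√31 ≈ -289.52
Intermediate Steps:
q(G) = -13*√G
E(w) = (-1/691 + w)/(w² + 286*w) (E(w) = (w - 1/691)/(w + (w² + 285*w)) = (-1/691 + w)/(w² + 286*w))
q(496) + E(28) = -52*√31 + (-1/691 + 28)/(28*(286 + 28)) = -52*√31 + (1/28)*(19347/691)/314 = -52*√31 + (1/28)*(1/314)*(19347/691) = -52*√31 + 19347/6075272 = 19347/6075272 - 52*√31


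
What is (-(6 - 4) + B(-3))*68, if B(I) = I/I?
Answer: -68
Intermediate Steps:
B(I) = 1
(-(6 - 4) + B(-3))*68 = (-(6 - 4) + 1)*68 = (-1*2 + 1)*68 = (-2 + 1)*68 = -1*68 = -68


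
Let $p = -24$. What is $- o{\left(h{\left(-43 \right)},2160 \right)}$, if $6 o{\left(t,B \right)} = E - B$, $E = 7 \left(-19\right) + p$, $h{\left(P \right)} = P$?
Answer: $\frac{2317}{6} \approx 386.17$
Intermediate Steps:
$E = -157$ ($E = 7 \left(-19\right) - 24 = -133 - 24 = -157$)
$o{\left(t,B \right)} = - \frac{157}{6} - \frac{B}{6}$ ($o{\left(t,B \right)} = \frac{-157 - B}{6} = - \frac{157}{6} - \frac{B}{6}$)
$- o{\left(h{\left(-43 \right)},2160 \right)} = - (- \frac{157}{6} - 360) = \left(-1\right) \left(- \frac{2317}{6}\right) = \frac{2317}{6}$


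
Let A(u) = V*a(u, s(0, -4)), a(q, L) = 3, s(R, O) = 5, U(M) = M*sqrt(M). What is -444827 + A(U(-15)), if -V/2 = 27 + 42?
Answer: -445241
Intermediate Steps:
U(M) = M**(3/2)
V = -138 (V = -2*(27 + 42) = -2*69 = -138)
A(u) = -414 (A(u) = -138*3 = -414)
-444827 + A(U(-15)) = -444827 - 414 = -445241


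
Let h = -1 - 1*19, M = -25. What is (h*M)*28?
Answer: 14000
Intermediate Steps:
h = -20 (h = -1 - 19 = -20)
(h*M)*28 = -20*(-25)*28 = 500*28 = 14000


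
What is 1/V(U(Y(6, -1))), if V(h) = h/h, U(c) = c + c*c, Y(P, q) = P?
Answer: 1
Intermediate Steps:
U(c) = c + c²
V(h) = 1
1/V(U(Y(6, -1))) = 1/1 = 1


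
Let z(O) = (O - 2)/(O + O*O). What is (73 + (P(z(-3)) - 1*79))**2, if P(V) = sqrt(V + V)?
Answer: (18 - I*sqrt(15))**2/9 ≈ 34.333 - 15.492*I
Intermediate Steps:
z(O) = (-2 + O)/(O + O**2)
P(V) = sqrt(2)*sqrt(V) (P(V) = sqrt(2*V) = sqrt(2)*sqrt(V))
(73 + (P(z(-3)) - 1*79))**2 = (73 + (sqrt(2)*sqrt((-2 - 3)/((-3)*(1 - 3))) - 1*79))**2 = (73 + (sqrt(2)*sqrt(-1/3*(-5)/(-2)) - 79))**2 = (73 + (sqrt(2)*sqrt(-1/3*(-1/2)*(-5)) - 79))**2 = (73 + (sqrt(2)*sqrt(-5/6) - 79))**2 = (73 + (sqrt(2)*(I*sqrt(30)/6) - 79))**2 = (73 + (I*sqrt(15)/3 - 79))**2 = (73 + (-79 + I*sqrt(15)/3))**2 = (-6 + I*sqrt(15)/3)**2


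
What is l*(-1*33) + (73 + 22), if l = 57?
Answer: -1786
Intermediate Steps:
l*(-1*33) + (73 + 22) = 57*(-1*33) + (73 + 22) = 57*(-33) + 95 = -1881 + 95 = -1786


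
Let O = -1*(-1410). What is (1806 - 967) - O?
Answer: -571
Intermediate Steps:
O = 1410
(1806 - 967) - O = (1806 - 967) - 1*1410 = 839 - 1410 = -571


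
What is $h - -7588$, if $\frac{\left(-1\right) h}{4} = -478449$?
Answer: $1921384$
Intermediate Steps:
$h = 1913796$ ($h = \left(-4\right) \left(-478449\right) = 1913796$)
$h - -7588 = 1913796 - -7588 = 1913796 + 7588 = 1921384$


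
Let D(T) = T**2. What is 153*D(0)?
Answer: 0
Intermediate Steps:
153*D(0) = 153*0**2 = 153*0 = 0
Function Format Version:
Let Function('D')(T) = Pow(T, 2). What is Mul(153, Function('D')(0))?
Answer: 0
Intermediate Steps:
Mul(153, Function('D')(0)) = Mul(153, Pow(0, 2)) = Mul(153, 0) = 0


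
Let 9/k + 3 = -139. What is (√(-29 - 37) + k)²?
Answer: (9 - 142*I*√66)²/20164 ≈ -65.996 - 1.0298*I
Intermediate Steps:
k = -9/142 (k = 9/(-3 - 139) = 9/(-142) = 9*(-1/142) = -9/142 ≈ -0.063380)
(√(-29 - 37) + k)² = (√(-29 - 37) - 9/142)² = (√(-66) - 9/142)² = (I*√66 - 9/142)² = (-9/142 + I*√66)²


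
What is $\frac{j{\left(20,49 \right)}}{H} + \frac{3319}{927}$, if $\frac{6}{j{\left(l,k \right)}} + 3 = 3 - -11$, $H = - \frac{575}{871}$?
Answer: $\frac{16148173}{5863275} \approx 2.7541$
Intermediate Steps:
$H = - \frac{575}{871}$ ($H = \left(-575\right) \frac{1}{871} = - \frac{575}{871} \approx -0.66016$)
$j{\left(l,k \right)} = \frac{6}{11}$ ($j{\left(l,k \right)} = \frac{6}{-3 + \left(3 - -11\right)} = \frac{6}{-3 + \left(3 + 11\right)} = \frac{6}{-3 + 14} = \frac{6}{11}$)
$\frac{j{\left(20,49 \right)}}{H} + \frac{3319}{927} = \frac{6}{11 \left(- \frac{575}{871}\right)} + \frac{3319}{927} = \frac{6}{11} \left(- \frac{871}{575}\right) + 3319 \cdot \frac{1}{927} = - \frac{5226}{6325} + \frac{3319}{927} = \frac{16148173}{5863275}$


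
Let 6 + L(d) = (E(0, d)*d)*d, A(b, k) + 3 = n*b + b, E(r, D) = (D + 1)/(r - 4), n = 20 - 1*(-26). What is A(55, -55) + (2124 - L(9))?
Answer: 9829/2 ≈ 4914.5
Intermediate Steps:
n = 46 (n = 20 + 26 = 46)
E(r, D) = (1 + D)/(-4 + r)
A(b, k) = -3 + 47*b (A(b, k) = -3 + (46*b + b) = -3 + 47*b)
L(d) = -6 + d²*(-¼ - d/4) (L(d) = -6 + (((1 + d)/(-4 + 0))*d)*d = -6 + (((1 + d)/(-4))*d)*d = -6 + ((-(1 + d)/4)*d)*d = -6 + ((-¼ - d/4)*d)*d = -6 + (d*(-¼ - d/4))*d = -6 + d²*(-¼ - d/4))
A(55, -55) + (2124 - L(9)) = (-3 + 47*55) + (2124 - (-6 - ¼*9²*(1 + 9))) = (-3 + 2585) + (2124 - (-6 - ¼*81*10)) = 2582 + (2124 - (-6 - 405/2)) = 2582 + (2124 - 1*(-417/2)) = 2582 + (2124 + 417/2) = 2582 + 4665/2 = 9829/2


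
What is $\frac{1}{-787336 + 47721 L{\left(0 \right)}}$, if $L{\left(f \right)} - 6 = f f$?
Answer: $- \frac{1}{501010} \approx -1.996 \cdot 10^{-6}$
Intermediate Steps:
$L{\left(f \right)} = 6 + f^{2}$ ($L{\left(f \right)} = 6 + f f = 6 + f^{2}$)
$\frac{1}{-787336 + 47721 L{\left(0 \right)}} = \frac{1}{-787336 + 47721 \left(6 + 0^{2}\right)} = \frac{1}{-787336 + 47721 \left(6 + 0\right)} = \frac{1}{-787336 + 47721 \cdot 6} = \frac{1}{-787336 + 286326} = \frac{1}{-501010} = - \frac{1}{501010}$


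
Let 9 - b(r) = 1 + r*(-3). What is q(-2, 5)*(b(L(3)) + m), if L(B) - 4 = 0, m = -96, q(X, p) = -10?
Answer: 760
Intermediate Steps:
L(B) = 4 (L(B) = 4 + 0 = 4)
b(r) = 8 + 3*r (b(r) = 9 - (1 + r*(-3)) = 9 - (1 - 3*r) = 9 + (-1 + 3*r) = 8 + 3*r)
q(-2, 5)*(b(L(3)) + m) = -10*((8 + 3*4) - 96) = -10*((8 + 12) - 96) = -10*(20 - 96) = -10*(-76) = 760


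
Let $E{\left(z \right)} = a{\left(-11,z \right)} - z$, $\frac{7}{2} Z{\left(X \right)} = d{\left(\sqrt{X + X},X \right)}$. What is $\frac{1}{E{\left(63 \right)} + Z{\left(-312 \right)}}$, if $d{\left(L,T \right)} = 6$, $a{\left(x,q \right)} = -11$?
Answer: $- \frac{7}{506} \approx -0.013834$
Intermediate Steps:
$Z{\left(X \right)} = \frac{12}{7}$ ($Z{\left(X \right)} = \frac{2}{7} \cdot 6 = \frac{12}{7}$)
$E{\left(z \right)} = -11 - z$
$\frac{1}{E{\left(63 \right)} + Z{\left(-312 \right)}} = \frac{1}{\left(-11 - 63\right) + \frac{12}{7}} = \frac{1}{-74 + \frac{12}{7}} = \frac{1}{- \frac{506}{7}} = - \frac{7}{506}$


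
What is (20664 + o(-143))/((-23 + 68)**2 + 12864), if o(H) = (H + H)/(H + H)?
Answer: 20665/14889 ≈ 1.3879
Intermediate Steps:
o(H) = 1 (o(H) = (2*H)/((2*H)) = (2*H)*(1/(2*H)) = 1)
(20664 + o(-143))/((-23 + 68)**2 + 12864) = (20664 + 1)/((-23 + 68)**2 + 12864) = 20665/(45**2 + 12864) = 20665/(2025 + 12864) = 20665/14889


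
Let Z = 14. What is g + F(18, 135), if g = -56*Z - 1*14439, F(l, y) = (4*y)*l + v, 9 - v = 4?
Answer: -5498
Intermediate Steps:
v = 5 (v = 9 - 1*4 = 9 - 4 = 5)
F(l, y) = 5 + 4*l*y (F(l, y) = (4*y)*l + 5 = 4*l*y + 5 = 5 + 4*l*y)
g = -15223 (g = -56*14 - 1*14439 = -784 - 14439 = -15223)
g + F(18, 135) = -15223 + (5 + 4*18*135) = -15223 + (5 + 9720) = -15223 + 9725 = -5498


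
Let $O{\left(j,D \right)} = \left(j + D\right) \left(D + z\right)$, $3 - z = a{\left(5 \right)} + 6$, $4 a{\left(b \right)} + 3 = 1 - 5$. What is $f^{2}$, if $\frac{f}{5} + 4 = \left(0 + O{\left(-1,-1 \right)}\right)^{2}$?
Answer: $\frac{105625}{16} \approx 6601.6$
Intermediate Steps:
$a{\left(b \right)} = - \frac{7}{4}$ ($a{\left(b \right)} = - \frac{3}{4} + \frac{1 - 5}{4} = - \frac{3}{4} + \frac{1}{4} \left(-4\right) = - \frac{3}{4} - 1 = - \frac{7}{4}$)
$z = - \frac{5}{4}$ ($z = 3 - \left(- \frac{7}{4} + 6\right) = 3 - \frac{17}{4} = - \frac{5}{4} \approx -1.25$)
$O{\left(j,D \right)} = \left(- \frac{5}{4} + D\right) \left(D + j\right)$ ($O{\left(j,D \right)} = \left(j + D\right) \left(D - \frac{5}{4}\right) = \left(D + j\right) \left(- \frac{5}{4} + D\right) = \left(- \frac{5}{4} + D\right) \left(D + j\right)$)
$f = \frac{325}{4}$ ($f = -20 + 5 \left(0 - \left(- \frac{7}{2} - 1\right)\right)^{2} = -20 + 5 \left(0 + \left(1 + \frac{5}{4} + \frac{5}{4} + 1\right)\right)^{2} = -20 + 5 \left(0 + \frac{9}{2}\right)^{2} = -20 + 5 \left(\frac{9}{2}\right)^{2} = -20 + 5 \cdot \frac{81}{4} = -20 + \frac{405}{4} = \frac{325}{4} \approx 81.25$)
$f^{2} = \left(\frac{325}{4}\right)^{2} = \frac{105625}{16}$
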